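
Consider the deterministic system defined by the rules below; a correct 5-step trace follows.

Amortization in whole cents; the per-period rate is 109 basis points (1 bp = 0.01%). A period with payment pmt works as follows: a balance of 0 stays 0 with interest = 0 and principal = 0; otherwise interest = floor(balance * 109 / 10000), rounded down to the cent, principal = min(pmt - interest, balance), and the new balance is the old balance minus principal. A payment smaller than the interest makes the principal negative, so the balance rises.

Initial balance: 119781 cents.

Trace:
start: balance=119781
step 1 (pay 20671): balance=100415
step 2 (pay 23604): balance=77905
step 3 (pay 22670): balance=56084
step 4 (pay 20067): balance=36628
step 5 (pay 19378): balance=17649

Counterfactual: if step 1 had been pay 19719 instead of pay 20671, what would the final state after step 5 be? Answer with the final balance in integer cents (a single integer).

(re-executing from step 1 with the substitution; state before step 1: balance=119781)
step 1 (pay 19719): balance=101367
step 2 (pay 23604): balance=78867
step 3 (pay 22670): balance=57056
step 4 (pay 20067): balance=37610
step 5 (pay 19378): balance=18641

18641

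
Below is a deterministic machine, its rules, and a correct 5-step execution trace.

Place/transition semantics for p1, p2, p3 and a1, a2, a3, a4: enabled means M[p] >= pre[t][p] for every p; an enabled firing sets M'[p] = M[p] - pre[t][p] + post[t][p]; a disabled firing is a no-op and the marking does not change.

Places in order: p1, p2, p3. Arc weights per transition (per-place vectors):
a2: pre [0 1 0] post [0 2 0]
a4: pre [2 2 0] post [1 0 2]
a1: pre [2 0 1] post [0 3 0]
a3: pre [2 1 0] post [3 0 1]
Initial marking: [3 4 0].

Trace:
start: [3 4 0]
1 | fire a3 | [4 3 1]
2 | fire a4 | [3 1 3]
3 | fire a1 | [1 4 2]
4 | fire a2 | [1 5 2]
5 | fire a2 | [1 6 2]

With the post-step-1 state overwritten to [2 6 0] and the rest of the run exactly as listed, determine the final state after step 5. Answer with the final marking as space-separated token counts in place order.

state after step 1 := [2 6 0]
2 | fire a4 | [1 4 2]
3 | fire a1 | [1 4 2]
4 | fire a2 | [1 5 2]
5 | fire a2 | [1 6 2]

1 6 2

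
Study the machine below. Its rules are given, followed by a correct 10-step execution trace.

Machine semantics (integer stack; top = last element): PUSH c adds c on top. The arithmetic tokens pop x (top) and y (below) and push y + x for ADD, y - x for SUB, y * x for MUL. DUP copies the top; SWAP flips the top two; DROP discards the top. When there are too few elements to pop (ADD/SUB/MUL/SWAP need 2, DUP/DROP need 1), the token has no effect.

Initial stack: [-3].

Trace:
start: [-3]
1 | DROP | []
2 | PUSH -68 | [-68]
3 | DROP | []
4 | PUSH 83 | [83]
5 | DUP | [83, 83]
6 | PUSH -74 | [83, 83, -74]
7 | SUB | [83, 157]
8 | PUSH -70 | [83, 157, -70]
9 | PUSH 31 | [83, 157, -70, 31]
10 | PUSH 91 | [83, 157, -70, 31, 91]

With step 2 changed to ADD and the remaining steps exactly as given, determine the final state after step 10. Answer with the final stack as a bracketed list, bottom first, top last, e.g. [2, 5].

(re-executing from step 2 with the substitution; state before step 2: [])
2 | ADD | []
3 | DROP | []
4 | PUSH 83 | [83]
5 | DUP | [83, 83]
6 | PUSH -74 | [83, 83, -74]
7 | SUB | [83, 157]
8 | PUSH -70 | [83, 157, -70]
9 | PUSH 31 | [83, 157, -70, 31]
10 | PUSH 91 | [83, 157, -70, 31, 91]

[83, 157, -70, 31, 91]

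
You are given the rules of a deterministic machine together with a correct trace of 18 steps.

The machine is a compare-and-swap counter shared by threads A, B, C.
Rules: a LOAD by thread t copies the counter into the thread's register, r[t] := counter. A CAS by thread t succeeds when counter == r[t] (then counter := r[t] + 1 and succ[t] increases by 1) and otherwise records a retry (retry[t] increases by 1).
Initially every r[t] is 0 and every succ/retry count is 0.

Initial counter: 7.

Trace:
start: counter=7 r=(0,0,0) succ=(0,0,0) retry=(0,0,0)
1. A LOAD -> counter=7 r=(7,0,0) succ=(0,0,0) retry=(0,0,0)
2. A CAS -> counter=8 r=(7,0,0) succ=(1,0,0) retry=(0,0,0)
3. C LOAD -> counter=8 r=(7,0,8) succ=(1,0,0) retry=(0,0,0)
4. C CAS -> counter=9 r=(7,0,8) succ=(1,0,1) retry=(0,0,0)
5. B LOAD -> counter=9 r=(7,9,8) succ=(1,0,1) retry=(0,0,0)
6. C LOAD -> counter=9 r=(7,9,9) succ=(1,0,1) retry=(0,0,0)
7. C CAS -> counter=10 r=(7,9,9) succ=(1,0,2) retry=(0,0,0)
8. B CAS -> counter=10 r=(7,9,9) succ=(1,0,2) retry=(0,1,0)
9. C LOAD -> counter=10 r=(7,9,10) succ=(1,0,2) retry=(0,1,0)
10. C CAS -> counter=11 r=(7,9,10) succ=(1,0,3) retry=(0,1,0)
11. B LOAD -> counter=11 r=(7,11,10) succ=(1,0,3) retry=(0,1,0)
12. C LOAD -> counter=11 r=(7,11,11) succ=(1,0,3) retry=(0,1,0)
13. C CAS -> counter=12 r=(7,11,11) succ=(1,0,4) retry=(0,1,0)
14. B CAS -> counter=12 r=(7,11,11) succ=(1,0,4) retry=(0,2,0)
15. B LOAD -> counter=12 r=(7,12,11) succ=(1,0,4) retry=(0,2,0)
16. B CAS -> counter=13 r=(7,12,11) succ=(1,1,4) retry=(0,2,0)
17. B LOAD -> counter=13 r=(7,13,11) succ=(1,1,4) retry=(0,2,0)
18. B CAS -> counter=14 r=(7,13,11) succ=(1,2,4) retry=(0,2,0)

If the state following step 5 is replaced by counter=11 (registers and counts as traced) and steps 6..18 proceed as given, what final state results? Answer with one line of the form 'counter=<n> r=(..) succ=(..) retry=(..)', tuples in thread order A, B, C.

state after step 5 := counter=11 r=(7,9,8) succ=(1,0,1) retry=(0,0,0)
6. C LOAD -> counter=11 r=(7,9,11) succ=(1,0,1) retry=(0,0,0)
7. C CAS -> counter=12 r=(7,9,11) succ=(1,0,2) retry=(0,0,0)
8. B CAS -> counter=12 r=(7,9,11) succ=(1,0,2) retry=(0,1,0)
9. C LOAD -> counter=12 r=(7,9,12) succ=(1,0,2) retry=(0,1,0)
10. C CAS -> counter=13 r=(7,9,12) succ=(1,0,3) retry=(0,1,0)
11. B LOAD -> counter=13 r=(7,13,12) succ=(1,0,3) retry=(0,1,0)
12. C LOAD -> counter=13 r=(7,13,13) succ=(1,0,3) retry=(0,1,0)
13. C CAS -> counter=14 r=(7,13,13) succ=(1,0,4) retry=(0,1,0)
14. B CAS -> counter=14 r=(7,13,13) succ=(1,0,4) retry=(0,2,0)
15. B LOAD -> counter=14 r=(7,14,13) succ=(1,0,4) retry=(0,2,0)
16. B CAS -> counter=15 r=(7,14,13) succ=(1,1,4) retry=(0,2,0)
17. B LOAD -> counter=15 r=(7,15,13) succ=(1,1,4) retry=(0,2,0)
18. B CAS -> counter=16 r=(7,15,13) succ=(1,2,4) retry=(0,2,0)

counter=16 r=(7,15,13) succ=(1,2,4) retry=(0,2,0)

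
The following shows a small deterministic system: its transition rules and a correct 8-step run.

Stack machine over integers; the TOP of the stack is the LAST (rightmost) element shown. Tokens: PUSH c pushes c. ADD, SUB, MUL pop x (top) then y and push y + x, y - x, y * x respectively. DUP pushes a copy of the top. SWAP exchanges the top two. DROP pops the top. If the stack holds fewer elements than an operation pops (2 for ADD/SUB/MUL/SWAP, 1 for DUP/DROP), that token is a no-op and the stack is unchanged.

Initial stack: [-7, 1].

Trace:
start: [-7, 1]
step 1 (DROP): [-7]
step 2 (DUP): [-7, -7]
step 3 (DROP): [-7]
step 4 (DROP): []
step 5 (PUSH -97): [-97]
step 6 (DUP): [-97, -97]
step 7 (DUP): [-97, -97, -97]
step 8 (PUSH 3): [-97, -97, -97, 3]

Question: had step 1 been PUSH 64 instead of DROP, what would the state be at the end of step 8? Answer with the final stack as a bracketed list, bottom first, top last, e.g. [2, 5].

[-7, 1, -97, -97, -97, 3]

(re-executing from step 1 with the substitution; state before step 1: [-7, 1])
step 1 (PUSH 64): [-7, 1, 64]
step 2 (DUP): [-7, 1, 64, 64]
step 3 (DROP): [-7, 1, 64]
step 4 (DROP): [-7, 1]
step 5 (PUSH -97): [-7, 1, -97]
step 6 (DUP): [-7, 1, -97, -97]
step 7 (DUP): [-7, 1, -97, -97, -97]
step 8 (PUSH 3): [-7, 1, -97, -97, -97, 3]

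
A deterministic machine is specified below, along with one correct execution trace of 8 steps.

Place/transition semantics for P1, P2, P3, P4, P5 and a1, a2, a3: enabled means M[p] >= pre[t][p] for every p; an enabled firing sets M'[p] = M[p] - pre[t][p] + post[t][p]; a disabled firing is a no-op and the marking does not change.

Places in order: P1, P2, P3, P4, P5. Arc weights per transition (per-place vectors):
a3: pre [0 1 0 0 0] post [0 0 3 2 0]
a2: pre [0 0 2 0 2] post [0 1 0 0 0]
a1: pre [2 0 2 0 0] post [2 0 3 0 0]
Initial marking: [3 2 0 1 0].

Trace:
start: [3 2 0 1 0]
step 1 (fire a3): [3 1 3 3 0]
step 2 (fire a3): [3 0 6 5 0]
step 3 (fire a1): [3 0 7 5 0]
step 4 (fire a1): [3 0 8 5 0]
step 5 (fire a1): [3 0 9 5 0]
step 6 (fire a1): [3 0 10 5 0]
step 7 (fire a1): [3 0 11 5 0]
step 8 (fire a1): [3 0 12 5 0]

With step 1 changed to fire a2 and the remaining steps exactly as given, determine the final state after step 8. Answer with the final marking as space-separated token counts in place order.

3 1 9 3 0

(re-executing from step 1 with the substitution; state before step 1: [3 2 0 1 0])
step 1 (fire a2): [3 2 0 1 0]
step 2 (fire a3): [3 1 3 3 0]
step 3 (fire a1): [3 1 4 3 0]
step 4 (fire a1): [3 1 5 3 0]
step 5 (fire a1): [3 1 6 3 0]
step 6 (fire a1): [3 1 7 3 0]
step 7 (fire a1): [3 1 8 3 0]
step 8 (fire a1): [3 1 9 3 0]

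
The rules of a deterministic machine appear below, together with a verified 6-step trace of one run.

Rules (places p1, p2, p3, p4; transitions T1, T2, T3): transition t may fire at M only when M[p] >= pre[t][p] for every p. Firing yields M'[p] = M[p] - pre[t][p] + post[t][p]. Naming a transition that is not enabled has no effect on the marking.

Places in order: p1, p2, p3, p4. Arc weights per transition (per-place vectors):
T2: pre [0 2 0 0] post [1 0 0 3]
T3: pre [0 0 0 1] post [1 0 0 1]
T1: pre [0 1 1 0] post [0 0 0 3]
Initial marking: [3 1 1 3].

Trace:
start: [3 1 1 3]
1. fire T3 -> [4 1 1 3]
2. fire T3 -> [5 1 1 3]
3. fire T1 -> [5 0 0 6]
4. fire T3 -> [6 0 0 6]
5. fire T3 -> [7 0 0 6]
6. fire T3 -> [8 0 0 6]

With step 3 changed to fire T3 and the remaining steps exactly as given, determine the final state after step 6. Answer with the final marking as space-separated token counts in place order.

9 1 1 3

(re-executing from step 3 with the substitution; state before step 3: [5 1 1 3])
3. fire T3 -> [6 1 1 3]
4. fire T3 -> [7 1 1 3]
5. fire T3 -> [8 1 1 3]
6. fire T3 -> [9 1 1 3]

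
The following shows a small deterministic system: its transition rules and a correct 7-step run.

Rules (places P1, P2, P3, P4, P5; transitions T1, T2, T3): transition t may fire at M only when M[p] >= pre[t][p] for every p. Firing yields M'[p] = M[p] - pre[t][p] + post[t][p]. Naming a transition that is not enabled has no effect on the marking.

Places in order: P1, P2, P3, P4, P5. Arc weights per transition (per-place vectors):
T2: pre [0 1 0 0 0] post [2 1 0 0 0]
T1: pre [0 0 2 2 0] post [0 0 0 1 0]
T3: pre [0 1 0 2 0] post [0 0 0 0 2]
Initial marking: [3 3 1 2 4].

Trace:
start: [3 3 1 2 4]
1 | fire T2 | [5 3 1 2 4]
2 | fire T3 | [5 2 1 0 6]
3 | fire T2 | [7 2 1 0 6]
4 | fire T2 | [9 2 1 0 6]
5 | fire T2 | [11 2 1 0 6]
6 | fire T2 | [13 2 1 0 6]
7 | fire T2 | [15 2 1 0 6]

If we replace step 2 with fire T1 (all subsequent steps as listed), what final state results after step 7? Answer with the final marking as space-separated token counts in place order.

(re-executing from step 2 with the substitution; state before step 2: [5 3 1 2 4])
2 | fire T1 | [5 3 1 2 4]
3 | fire T2 | [7 3 1 2 4]
4 | fire T2 | [9 3 1 2 4]
5 | fire T2 | [11 3 1 2 4]
6 | fire T2 | [13 3 1 2 4]
7 | fire T2 | [15 3 1 2 4]

15 3 1 2 4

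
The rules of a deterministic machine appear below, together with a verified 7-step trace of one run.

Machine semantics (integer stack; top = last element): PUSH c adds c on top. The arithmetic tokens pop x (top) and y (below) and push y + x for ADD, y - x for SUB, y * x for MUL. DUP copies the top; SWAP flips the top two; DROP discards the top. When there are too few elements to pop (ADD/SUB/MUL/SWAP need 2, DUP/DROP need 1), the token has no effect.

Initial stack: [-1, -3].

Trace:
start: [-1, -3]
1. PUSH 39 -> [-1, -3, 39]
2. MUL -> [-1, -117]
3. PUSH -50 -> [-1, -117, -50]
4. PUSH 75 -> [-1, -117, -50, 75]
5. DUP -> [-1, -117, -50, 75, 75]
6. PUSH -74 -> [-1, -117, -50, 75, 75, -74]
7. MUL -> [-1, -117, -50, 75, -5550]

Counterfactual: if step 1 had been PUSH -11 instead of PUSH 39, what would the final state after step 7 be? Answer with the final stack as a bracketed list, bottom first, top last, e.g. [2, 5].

(re-executing from step 1 with the substitution; state before step 1: [-1, -3])
1. PUSH -11 -> [-1, -3, -11]
2. MUL -> [-1, 33]
3. PUSH -50 -> [-1, 33, -50]
4. PUSH 75 -> [-1, 33, -50, 75]
5. DUP -> [-1, 33, -50, 75, 75]
6. PUSH -74 -> [-1, 33, -50, 75, 75, -74]
7. MUL -> [-1, 33, -50, 75, -5550]

[-1, 33, -50, 75, -5550]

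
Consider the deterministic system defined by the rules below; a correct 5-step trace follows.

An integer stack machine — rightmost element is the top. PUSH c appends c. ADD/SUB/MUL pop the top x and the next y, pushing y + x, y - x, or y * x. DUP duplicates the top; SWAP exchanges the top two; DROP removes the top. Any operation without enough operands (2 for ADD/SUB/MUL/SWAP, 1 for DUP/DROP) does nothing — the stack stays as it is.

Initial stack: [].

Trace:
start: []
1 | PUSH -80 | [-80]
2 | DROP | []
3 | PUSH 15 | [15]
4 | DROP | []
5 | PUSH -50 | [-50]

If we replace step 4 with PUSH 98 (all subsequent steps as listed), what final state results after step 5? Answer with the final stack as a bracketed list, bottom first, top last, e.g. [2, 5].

(re-executing from step 4 with the substitution; state before step 4: [15])
4 | PUSH 98 | [15, 98]
5 | PUSH -50 | [15, 98, -50]

[15, 98, -50]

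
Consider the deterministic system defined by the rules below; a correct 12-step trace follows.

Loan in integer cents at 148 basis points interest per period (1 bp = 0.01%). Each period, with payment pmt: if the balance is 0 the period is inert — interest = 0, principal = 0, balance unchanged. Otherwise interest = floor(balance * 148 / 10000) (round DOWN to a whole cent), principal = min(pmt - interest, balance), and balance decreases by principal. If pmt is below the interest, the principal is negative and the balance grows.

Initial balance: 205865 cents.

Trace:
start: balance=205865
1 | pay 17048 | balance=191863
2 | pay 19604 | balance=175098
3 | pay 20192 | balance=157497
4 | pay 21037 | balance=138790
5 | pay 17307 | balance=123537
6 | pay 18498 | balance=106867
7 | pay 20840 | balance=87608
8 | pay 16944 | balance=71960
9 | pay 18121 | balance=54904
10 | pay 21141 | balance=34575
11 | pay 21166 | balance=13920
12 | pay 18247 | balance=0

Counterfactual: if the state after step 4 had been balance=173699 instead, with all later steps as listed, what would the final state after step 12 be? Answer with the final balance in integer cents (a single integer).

state after step 4 := balance=173699
5 | pay 17307 | balance=158962
6 | pay 18498 | balance=142816
7 | pay 20840 | balance=124089
8 | pay 16944 | balance=108981
9 | pay 18121 | balance=92472
10 | pay 21141 | balance=72699
11 | pay 21166 | balance=52608
12 | pay 18247 | balance=35139

35139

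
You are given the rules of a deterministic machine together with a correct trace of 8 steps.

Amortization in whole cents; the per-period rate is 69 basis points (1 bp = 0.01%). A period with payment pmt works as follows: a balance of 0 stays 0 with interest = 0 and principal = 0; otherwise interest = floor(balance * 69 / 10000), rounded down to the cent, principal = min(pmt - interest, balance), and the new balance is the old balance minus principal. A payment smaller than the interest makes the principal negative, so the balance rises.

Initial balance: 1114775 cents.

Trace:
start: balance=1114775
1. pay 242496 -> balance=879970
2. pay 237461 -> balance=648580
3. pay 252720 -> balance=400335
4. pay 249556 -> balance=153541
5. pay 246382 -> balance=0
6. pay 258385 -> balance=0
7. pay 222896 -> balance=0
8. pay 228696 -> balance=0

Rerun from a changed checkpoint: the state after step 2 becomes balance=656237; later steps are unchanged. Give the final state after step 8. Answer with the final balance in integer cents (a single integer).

state after step 2 := balance=656237
3. pay 252720 -> balance=408045
4. pay 249556 -> balance=161304
5. pay 246382 -> balance=0
6. pay 258385 -> balance=0
7. pay 222896 -> balance=0
8. pay 228696 -> balance=0

0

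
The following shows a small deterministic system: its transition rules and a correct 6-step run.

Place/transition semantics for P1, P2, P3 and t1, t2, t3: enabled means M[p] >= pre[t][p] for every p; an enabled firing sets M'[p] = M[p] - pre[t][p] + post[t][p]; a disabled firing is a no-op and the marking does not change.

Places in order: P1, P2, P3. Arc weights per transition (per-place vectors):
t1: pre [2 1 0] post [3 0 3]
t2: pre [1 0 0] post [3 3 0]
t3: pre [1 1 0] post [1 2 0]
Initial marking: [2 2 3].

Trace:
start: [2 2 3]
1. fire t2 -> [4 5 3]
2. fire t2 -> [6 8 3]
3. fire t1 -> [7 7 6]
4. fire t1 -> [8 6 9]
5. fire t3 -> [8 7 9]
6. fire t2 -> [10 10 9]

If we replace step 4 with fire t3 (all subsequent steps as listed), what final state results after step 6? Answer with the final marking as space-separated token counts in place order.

(re-executing from step 4 with the substitution; state before step 4: [7 7 6])
4. fire t3 -> [7 8 6]
5. fire t3 -> [7 9 6]
6. fire t2 -> [9 12 6]

9 12 6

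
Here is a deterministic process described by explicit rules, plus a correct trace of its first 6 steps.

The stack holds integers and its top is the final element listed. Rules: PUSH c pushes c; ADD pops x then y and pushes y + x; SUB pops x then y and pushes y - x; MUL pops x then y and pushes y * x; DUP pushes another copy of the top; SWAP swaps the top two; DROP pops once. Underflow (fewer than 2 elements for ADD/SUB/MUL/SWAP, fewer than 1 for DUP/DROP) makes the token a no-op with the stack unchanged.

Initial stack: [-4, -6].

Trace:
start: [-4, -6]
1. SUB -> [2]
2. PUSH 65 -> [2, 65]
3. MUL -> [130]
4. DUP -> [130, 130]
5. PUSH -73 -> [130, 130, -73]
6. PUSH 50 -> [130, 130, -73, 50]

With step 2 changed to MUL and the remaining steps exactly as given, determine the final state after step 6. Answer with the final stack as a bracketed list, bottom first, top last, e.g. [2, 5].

(re-executing from step 2 with the substitution; state before step 2: [2])
2. MUL -> [2]
3. MUL -> [2]
4. DUP -> [2, 2]
5. PUSH -73 -> [2, 2, -73]
6. PUSH 50 -> [2, 2, -73, 50]

[2, 2, -73, 50]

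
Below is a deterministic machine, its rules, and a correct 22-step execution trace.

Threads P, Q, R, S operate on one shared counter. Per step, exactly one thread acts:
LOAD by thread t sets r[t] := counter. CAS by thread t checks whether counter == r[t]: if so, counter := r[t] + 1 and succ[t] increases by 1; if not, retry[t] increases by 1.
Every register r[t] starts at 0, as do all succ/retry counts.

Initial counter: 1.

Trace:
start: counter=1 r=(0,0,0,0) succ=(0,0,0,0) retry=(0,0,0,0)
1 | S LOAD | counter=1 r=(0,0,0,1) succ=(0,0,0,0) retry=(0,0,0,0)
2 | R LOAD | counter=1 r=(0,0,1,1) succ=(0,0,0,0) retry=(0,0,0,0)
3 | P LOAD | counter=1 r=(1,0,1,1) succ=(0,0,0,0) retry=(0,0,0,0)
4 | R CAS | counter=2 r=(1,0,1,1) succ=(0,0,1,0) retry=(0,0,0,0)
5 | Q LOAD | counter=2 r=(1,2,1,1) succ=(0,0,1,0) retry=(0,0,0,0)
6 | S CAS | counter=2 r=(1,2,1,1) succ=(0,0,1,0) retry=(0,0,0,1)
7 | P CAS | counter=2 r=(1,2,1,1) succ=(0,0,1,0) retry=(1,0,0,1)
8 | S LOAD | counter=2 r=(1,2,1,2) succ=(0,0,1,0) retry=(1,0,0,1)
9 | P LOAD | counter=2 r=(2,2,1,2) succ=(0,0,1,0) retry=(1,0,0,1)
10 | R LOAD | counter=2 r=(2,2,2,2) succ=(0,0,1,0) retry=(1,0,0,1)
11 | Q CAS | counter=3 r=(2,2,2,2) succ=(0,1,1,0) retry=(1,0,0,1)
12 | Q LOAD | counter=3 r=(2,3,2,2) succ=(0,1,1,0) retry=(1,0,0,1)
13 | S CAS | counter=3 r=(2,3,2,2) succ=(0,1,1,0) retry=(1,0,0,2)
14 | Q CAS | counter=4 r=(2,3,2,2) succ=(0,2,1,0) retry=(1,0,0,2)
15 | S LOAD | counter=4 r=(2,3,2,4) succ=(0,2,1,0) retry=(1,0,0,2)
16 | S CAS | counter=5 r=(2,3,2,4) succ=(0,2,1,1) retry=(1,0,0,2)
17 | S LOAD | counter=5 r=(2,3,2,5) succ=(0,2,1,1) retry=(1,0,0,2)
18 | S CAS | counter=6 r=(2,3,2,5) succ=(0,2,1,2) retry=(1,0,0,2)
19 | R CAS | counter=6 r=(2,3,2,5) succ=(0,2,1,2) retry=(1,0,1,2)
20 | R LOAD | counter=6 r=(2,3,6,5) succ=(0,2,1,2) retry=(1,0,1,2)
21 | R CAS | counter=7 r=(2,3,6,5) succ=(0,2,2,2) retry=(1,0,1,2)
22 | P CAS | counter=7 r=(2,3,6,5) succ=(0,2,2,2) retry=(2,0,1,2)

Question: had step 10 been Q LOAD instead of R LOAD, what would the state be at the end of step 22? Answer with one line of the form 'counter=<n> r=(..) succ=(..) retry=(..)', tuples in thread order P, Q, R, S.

(re-executing from step 10 with the substitution; state before step 10: counter=2 r=(2,2,1,2) succ=(0,0,1,0) retry=(1,0,0,1))
10 | Q LOAD | counter=2 r=(2,2,1,2) succ=(0,0,1,0) retry=(1,0,0,1)
11 | Q CAS | counter=3 r=(2,2,1,2) succ=(0,1,1,0) retry=(1,0,0,1)
12 | Q LOAD | counter=3 r=(2,3,1,2) succ=(0,1,1,0) retry=(1,0,0,1)
13 | S CAS | counter=3 r=(2,3,1,2) succ=(0,1,1,0) retry=(1,0,0,2)
14 | Q CAS | counter=4 r=(2,3,1,2) succ=(0,2,1,0) retry=(1,0,0,2)
15 | S LOAD | counter=4 r=(2,3,1,4) succ=(0,2,1,0) retry=(1,0,0,2)
16 | S CAS | counter=5 r=(2,3,1,4) succ=(0,2,1,1) retry=(1,0,0,2)
17 | S LOAD | counter=5 r=(2,3,1,5) succ=(0,2,1,1) retry=(1,0,0,2)
18 | S CAS | counter=6 r=(2,3,1,5) succ=(0,2,1,2) retry=(1,0,0,2)
19 | R CAS | counter=6 r=(2,3,1,5) succ=(0,2,1,2) retry=(1,0,1,2)
20 | R LOAD | counter=6 r=(2,3,6,5) succ=(0,2,1,2) retry=(1,0,1,2)
21 | R CAS | counter=7 r=(2,3,6,5) succ=(0,2,2,2) retry=(1,0,1,2)
22 | P CAS | counter=7 r=(2,3,6,5) succ=(0,2,2,2) retry=(2,0,1,2)

counter=7 r=(2,3,6,5) succ=(0,2,2,2) retry=(2,0,1,2)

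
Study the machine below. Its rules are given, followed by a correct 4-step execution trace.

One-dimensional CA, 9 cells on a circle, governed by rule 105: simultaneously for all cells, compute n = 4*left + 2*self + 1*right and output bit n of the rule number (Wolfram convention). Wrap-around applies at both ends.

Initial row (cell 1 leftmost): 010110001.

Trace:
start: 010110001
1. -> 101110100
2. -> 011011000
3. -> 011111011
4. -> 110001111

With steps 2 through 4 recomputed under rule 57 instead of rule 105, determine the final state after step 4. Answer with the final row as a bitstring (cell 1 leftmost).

(re-executing steps 2..4 under rule 57; state before step 2: 101110100)
2. -> 011001010
3. -> 010100101
4. -> 101010010

101010010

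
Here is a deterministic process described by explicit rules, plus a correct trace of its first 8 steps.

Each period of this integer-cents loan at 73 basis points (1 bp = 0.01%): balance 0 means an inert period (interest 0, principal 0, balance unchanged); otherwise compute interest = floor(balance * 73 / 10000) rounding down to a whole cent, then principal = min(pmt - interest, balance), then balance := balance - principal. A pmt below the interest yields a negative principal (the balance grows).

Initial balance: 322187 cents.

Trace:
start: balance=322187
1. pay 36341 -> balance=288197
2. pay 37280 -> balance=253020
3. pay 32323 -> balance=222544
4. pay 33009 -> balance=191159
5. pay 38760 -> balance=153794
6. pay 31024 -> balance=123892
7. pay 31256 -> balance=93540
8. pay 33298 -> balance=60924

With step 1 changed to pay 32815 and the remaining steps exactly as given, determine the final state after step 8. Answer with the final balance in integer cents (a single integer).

(re-executing from step 1 with the substitution; state before step 1: balance=322187)
1. pay 32815 -> balance=291723
2. pay 37280 -> balance=256572
3. pay 32323 -> balance=226121
4. pay 33009 -> balance=194762
5. pay 38760 -> balance=157423
6. pay 31024 -> balance=127548
7. pay 31256 -> balance=97223
8. pay 33298 -> balance=64634

64634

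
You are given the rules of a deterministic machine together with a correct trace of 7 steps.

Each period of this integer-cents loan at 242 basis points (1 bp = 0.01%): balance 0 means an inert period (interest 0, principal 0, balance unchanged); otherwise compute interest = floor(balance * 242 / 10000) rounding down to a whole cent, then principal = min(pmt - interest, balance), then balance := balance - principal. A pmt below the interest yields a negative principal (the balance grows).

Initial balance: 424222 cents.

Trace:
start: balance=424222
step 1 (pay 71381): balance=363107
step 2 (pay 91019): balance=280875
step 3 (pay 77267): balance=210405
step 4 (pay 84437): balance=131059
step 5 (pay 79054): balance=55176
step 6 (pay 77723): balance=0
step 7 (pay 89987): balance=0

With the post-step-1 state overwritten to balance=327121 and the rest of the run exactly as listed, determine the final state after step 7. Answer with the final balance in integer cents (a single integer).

0

state after step 1 := balance=327121
step 2 (pay 91019): balance=244018
step 3 (pay 77267): balance=172656
step 4 (pay 84437): balance=92397
step 5 (pay 79054): balance=15579
step 6 (pay 77723): balance=0
step 7 (pay 89987): balance=0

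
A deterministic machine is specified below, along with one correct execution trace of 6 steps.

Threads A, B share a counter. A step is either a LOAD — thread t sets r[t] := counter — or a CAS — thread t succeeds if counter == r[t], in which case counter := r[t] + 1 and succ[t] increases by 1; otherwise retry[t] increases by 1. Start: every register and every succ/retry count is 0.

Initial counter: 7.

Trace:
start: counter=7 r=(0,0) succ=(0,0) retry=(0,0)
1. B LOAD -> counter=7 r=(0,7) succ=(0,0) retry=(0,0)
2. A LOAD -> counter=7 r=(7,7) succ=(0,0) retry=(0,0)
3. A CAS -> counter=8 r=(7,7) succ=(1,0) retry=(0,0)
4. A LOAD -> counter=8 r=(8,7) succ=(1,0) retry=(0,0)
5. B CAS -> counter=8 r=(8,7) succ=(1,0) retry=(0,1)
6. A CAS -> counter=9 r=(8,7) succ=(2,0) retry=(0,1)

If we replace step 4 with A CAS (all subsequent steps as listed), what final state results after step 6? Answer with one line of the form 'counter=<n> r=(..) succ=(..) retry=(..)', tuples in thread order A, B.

counter=8 r=(7,7) succ=(1,0) retry=(2,1)

(re-executing from step 4 with the substitution; state before step 4: counter=8 r=(7,7) succ=(1,0) retry=(0,0))
4. A CAS -> counter=8 r=(7,7) succ=(1,0) retry=(1,0)
5. B CAS -> counter=8 r=(7,7) succ=(1,0) retry=(1,1)
6. A CAS -> counter=8 r=(7,7) succ=(1,0) retry=(2,1)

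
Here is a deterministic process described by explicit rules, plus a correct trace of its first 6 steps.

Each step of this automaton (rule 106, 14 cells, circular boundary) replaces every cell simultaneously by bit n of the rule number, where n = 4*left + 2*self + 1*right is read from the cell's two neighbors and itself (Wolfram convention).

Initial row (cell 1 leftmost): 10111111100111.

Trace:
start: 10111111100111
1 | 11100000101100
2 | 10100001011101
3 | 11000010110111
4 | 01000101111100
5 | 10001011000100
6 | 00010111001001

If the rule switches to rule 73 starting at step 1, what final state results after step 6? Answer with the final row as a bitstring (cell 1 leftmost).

10101010101000

(re-executing steps 1..6 under rule 73; state before step 1: 10111111100111)
1 | 10100000100100
2 | 00001110000000
3 | 11101010111111
4 | 00100000100000
5 | 10001110001111
6 | 10101010101000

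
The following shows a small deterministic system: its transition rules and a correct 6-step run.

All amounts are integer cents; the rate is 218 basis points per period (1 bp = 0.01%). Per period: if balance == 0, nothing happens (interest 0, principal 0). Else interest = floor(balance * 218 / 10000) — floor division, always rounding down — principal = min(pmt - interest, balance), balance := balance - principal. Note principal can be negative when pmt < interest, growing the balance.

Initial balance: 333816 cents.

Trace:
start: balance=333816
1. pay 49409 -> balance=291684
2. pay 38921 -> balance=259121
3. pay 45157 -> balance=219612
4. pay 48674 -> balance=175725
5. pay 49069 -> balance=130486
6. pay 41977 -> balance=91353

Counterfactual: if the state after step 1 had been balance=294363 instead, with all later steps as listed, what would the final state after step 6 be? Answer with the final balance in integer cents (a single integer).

94339

state after step 1 := balance=294363
2. pay 38921 -> balance=261859
3. pay 45157 -> balance=222410
4. pay 48674 -> balance=178584
5. pay 49069 -> balance=133408
6. pay 41977 -> balance=94339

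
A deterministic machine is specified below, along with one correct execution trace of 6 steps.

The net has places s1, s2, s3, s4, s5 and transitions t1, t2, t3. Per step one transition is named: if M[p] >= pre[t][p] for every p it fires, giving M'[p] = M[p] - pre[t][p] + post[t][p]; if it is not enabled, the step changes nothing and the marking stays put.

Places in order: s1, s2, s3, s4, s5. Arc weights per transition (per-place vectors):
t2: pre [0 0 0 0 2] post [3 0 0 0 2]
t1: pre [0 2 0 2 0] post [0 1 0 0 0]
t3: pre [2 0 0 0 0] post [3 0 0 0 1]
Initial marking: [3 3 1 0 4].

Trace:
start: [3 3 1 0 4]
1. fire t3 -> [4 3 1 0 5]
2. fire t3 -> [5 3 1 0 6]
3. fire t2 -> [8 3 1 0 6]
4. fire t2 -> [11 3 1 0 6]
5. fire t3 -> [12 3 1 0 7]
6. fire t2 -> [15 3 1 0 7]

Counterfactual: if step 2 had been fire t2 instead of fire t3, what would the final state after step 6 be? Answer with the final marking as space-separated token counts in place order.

17 3 1 0 6

(re-executing from step 2 with the substitution; state before step 2: [4 3 1 0 5])
2. fire t2 -> [7 3 1 0 5]
3. fire t2 -> [10 3 1 0 5]
4. fire t2 -> [13 3 1 0 5]
5. fire t3 -> [14 3 1 0 6]
6. fire t2 -> [17 3 1 0 6]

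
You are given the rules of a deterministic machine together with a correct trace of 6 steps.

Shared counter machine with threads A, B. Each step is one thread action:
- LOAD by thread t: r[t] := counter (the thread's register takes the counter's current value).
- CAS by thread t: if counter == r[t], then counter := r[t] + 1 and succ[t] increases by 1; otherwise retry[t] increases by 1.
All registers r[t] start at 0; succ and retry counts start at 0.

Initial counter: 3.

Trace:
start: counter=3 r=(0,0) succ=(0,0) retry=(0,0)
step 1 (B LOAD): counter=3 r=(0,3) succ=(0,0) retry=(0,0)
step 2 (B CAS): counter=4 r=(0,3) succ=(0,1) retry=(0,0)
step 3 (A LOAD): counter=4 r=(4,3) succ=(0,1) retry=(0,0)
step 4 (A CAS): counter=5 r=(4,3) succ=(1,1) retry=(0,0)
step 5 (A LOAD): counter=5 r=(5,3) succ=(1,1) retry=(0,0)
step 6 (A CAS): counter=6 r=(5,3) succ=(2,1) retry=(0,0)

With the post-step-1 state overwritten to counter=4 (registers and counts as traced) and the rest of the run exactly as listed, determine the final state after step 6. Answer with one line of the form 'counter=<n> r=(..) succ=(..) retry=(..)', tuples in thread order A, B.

counter=6 r=(5,3) succ=(2,0) retry=(0,1)

state after step 1 := counter=4 r=(0,3) succ=(0,0) retry=(0,0)
step 2 (B CAS): counter=4 r=(0,3) succ=(0,0) retry=(0,1)
step 3 (A LOAD): counter=4 r=(4,3) succ=(0,0) retry=(0,1)
step 4 (A CAS): counter=5 r=(4,3) succ=(1,0) retry=(0,1)
step 5 (A LOAD): counter=5 r=(5,3) succ=(1,0) retry=(0,1)
step 6 (A CAS): counter=6 r=(5,3) succ=(2,0) retry=(0,1)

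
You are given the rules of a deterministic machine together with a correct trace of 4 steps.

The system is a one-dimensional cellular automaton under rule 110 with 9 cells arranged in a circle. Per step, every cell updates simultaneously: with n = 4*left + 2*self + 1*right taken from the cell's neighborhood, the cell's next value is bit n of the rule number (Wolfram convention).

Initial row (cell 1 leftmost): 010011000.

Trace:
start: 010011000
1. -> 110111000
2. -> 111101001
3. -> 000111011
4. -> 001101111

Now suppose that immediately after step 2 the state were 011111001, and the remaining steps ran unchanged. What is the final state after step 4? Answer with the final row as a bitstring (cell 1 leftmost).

010011110

state after step 2 := 011111001
3. -> 110001011
4. -> 010011110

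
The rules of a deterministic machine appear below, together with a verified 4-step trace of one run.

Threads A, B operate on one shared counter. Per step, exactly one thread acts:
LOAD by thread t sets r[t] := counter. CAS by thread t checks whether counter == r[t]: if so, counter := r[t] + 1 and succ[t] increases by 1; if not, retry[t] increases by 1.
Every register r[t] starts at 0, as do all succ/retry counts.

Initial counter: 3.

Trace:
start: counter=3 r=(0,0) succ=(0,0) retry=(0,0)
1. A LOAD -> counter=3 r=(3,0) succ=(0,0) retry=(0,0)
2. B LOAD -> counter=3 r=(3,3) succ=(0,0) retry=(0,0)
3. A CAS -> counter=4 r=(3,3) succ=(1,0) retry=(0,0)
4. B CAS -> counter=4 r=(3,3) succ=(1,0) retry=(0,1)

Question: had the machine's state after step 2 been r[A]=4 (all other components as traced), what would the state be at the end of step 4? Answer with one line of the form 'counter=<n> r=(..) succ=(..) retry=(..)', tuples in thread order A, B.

counter=4 r=(4,3) succ=(0,1) retry=(1,0)

state after step 2 := counter=3 r=(4,3) succ=(0,0) retry=(0,0)
3. A CAS -> counter=3 r=(4,3) succ=(0,0) retry=(1,0)
4. B CAS -> counter=4 r=(4,3) succ=(0,1) retry=(1,0)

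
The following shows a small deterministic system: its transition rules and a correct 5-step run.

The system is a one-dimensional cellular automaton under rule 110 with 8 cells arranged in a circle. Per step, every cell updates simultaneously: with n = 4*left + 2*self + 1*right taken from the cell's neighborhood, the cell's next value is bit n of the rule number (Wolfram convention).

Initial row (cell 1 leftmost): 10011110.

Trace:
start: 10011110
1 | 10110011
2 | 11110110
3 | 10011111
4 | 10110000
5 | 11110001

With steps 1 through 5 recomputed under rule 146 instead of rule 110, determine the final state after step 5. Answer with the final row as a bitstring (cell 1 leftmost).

00000000

(re-executing steps 1..5 under rule 146; state before step 1: 10011110)
1 | 01101100
2 | 10000010
3 | 01000100
4 | 10101010
5 | 00000000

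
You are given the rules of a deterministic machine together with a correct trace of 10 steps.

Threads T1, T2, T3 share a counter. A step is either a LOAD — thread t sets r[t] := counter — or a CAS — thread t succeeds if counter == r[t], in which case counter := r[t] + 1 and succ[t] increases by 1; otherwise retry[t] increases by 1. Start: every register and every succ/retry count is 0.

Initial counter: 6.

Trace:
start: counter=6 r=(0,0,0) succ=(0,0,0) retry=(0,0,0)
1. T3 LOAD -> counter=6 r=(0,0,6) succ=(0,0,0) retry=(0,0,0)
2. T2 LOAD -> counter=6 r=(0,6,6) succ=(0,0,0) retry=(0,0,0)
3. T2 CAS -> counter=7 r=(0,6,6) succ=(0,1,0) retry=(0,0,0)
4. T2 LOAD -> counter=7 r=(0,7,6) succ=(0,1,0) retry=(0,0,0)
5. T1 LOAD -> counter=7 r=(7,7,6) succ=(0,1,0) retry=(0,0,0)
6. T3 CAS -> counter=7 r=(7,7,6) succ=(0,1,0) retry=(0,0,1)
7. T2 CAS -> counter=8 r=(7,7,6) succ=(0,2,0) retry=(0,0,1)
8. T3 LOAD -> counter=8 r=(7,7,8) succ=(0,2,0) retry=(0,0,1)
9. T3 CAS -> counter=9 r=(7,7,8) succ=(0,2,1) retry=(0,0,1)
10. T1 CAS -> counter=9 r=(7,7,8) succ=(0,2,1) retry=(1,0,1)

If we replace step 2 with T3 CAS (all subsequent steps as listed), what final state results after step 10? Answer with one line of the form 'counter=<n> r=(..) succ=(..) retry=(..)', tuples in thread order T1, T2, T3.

counter=9 r=(7,7,8) succ=(0,1,2) retry=(1,1,1)

(re-executing from step 2 with the substitution; state before step 2: counter=6 r=(0,0,6) succ=(0,0,0) retry=(0,0,0))
2. T3 CAS -> counter=7 r=(0,0,6) succ=(0,0,1) retry=(0,0,0)
3. T2 CAS -> counter=7 r=(0,0,6) succ=(0,0,1) retry=(0,1,0)
4. T2 LOAD -> counter=7 r=(0,7,6) succ=(0,0,1) retry=(0,1,0)
5. T1 LOAD -> counter=7 r=(7,7,6) succ=(0,0,1) retry=(0,1,0)
6. T3 CAS -> counter=7 r=(7,7,6) succ=(0,0,1) retry=(0,1,1)
7. T2 CAS -> counter=8 r=(7,7,6) succ=(0,1,1) retry=(0,1,1)
8. T3 LOAD -> counter=8 r=(7,7,8) succ=(0,1,1) retry=(0,1,1)
9. T3 CAS -> counter=9 r=(7,7,8) succ=(0,1,2) retry=(0,1,1)
10. T1 CAS -> counter=9 r=(7,7,8) succ=(0,1,2) retry=(1,1,1)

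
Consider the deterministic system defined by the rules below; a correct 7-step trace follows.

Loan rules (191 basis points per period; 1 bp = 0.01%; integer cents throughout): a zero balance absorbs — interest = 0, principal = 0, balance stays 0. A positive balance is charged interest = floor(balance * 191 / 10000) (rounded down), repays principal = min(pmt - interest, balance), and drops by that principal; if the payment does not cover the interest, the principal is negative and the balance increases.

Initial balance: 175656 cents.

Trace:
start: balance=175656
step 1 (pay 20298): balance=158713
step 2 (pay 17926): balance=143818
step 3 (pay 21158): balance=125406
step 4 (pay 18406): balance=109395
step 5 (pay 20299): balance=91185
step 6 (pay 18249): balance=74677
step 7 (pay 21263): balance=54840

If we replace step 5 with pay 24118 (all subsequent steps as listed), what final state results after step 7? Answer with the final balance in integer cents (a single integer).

(re-executing from step 5 with the substitution; state before step 5: balance=109395)
step 5 (pay 24118): balance=87366
step 6 (pay 18249): balance=70785
step 7 (pay 21263): balance=50873

50873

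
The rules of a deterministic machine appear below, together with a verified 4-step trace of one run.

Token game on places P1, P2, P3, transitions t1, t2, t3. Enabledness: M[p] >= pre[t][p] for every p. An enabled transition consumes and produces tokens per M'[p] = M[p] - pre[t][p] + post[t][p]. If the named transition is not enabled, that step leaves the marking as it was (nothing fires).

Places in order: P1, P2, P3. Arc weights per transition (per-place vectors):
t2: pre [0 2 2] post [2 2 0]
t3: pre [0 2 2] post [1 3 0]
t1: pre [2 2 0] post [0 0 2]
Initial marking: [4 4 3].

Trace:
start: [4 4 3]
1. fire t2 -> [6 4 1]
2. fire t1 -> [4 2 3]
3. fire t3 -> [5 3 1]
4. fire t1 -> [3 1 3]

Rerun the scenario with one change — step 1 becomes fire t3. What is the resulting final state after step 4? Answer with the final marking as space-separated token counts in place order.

(re-executing from step 1 with the substitution; state before step 1: [4 4 3])
1. fire t3 -> [5 5 1]
2. fire t1 -> [3 3 3]
3. fire t3 -> [4 4 1]
4. fire t1 -> [2 2 3]

2 2 3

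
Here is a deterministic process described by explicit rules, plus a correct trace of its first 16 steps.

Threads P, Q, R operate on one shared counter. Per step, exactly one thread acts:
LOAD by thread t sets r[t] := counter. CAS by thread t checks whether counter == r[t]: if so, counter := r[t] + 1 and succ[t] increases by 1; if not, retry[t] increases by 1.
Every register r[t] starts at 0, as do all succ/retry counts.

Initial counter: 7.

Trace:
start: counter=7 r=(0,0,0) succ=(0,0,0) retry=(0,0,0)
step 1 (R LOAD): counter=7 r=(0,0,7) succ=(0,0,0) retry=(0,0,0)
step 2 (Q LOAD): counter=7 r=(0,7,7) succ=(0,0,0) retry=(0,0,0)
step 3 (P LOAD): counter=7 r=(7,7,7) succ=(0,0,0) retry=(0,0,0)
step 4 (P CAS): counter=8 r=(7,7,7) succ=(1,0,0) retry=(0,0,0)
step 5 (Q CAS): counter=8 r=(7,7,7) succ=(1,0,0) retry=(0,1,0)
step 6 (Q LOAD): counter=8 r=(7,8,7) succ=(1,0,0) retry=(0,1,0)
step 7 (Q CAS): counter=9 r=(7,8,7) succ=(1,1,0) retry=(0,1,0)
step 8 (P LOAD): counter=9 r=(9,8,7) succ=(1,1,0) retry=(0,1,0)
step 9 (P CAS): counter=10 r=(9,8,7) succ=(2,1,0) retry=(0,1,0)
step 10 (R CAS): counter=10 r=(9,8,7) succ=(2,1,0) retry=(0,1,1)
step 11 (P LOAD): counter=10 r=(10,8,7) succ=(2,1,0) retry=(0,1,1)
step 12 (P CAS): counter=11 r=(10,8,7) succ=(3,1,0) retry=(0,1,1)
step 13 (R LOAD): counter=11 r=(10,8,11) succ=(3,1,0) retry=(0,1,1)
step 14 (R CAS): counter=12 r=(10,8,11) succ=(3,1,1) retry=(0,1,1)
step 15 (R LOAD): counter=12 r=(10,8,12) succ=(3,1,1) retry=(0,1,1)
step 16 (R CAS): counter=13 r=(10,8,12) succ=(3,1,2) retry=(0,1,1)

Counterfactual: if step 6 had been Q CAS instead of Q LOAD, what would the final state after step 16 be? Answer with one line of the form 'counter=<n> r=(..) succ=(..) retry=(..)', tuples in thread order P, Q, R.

(re-executing from step 6 with the substitution; state before step 6: counter=8 r=(7,7,7) succ=(1,0,0) retry=(0,1,0))
step 6 (Q CAS): counter=8 r=(7,7,7) succ=(1,0,0) retry=(0,2,0)
step 7 (Q CAS): counter=8 r=(7,7,7) succ=(1,0,0) retry=(0,3,0)
step 8 (P LOAD): counter=8 r=(8,7,7) succ=(1,0,0) retry=(0,3,0)
step 9 (P CAS): counter=9 r=(8,7,7) succ=(2,0,0) retry=(0,3,0)
step 10 (R CAS): counter=9 r=(8,7,7) succ=(2,0,0) retry=(0,3,1)
step 11 (P LOAD): counter=9 r=(9,7,7) succ=(2,0,0) retry=(0,3,1)
step 12 (P CAS): counter=10 r=(9,7,7) succ=(3,0,0) retry=(0,3,1)
step 13 (R LOAD): counter=10 r=(9,7,10) succ=(3,0,0) retry=(0,3,1)
step 14 (R CAS): counter=11 r=(9,7,10) succ=(3,0,1) retry=(0,3,1)
step 15 (R LOAD): counter=11 r=(9,7,11) succ=(3,0,1) retry=(0,3,1)
step 16 (R CAS): counter=12 r=(9,7,11) succ=(3,0,2) retry=(0,3,1)

counter=12 r=(9,7,11) succ=(3,0,2) retry=(0,3,1)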